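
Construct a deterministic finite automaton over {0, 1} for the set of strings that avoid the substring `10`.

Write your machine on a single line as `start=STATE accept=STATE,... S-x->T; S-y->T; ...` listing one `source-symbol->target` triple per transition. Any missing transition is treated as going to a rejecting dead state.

start=s0; accept=s0,s1; s0-0->s0; s0-1->s1; s1-0->s2; s1-1->s1; s2-0->s2; s2-1->s2

This is the complement of 'contains `10`'. Use the same substring-matching states — s0 through s2 holding how much of `10` has just been matched — but flip the accepting set: everything except the trap s2 accepts.
With 3 states:
        0   1  
>* s0   s0  s1 
 * s1   s2  s1 
   s2   s2  s2 
(> = start, * = accepting)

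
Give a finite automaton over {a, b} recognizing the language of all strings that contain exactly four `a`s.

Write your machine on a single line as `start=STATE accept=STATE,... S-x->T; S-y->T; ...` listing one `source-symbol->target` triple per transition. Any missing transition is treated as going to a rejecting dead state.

start=S0; accept=S4; S0-a->S1; S0-b->S0; S1-a->S2; S1-b->S1; S2-a->S3; S2-b->S2; S3-a->S4; S3-b->S3; S4-a->S5; S4-b->S4; S5-a->S5; S5-b->S5

Count `a`s, saturating at 5: states S0 through S4 mean 0 through 4 `a`s seen; S5 means more than 4. Each `a` increments (capped at S5); other symbols loop. Accept from {S4}.
        a   b  
>  S0   S1  S0 
   S1   S2  S1 
   S2   S3  S2 
   S3   S4  S3 
 * S4   S5  S4 
   S5   S5  S5 
(> = start, * = accepting)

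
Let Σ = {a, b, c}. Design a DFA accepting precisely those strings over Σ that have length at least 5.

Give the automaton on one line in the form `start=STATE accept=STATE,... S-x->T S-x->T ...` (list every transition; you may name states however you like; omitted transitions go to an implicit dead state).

We only need to distinguish lengths 0, 1, …, 5, and '>5'. Chain s0 → s1 → s2 → s3 → s4 → s5 → s6 on every symbol, with s6 looping. Accepting states: {s5, s6}.
With 7 states:
        a   b   c  
>  s0   s1  s1  s1 
   s1   s2  s2  s2 
   s2   s3  s3  s3 
   s3   s4  s4  s4 
   s4   s5  s5  s5 
 * s5   s6  s6  s6 
 * s6   s6  s6  s6 
(> = start, * = accepting)

start=s0 accept=s5,s6 s0-a->s1 s0-b->s1 s0-c->s1 s1-a->s2 s1-b->s2 s1-c->s2 s2-a->s3 s2-b->s3 s2-c->s3 s3-a->s4 s3-b->s4 s3-c->s4 s4-a->s5 s4-b->s5 s4-c->s5 s5-a->s6 s5-b->s6 s5-c->s6 s6-a->s6 s6-b->s6 s6-c->s6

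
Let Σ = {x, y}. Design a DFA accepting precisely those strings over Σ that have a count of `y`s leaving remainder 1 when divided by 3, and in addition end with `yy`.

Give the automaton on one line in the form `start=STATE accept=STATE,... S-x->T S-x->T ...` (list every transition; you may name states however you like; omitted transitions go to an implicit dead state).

Build one automaton per condition and run them in lockstep. One (3 states) tracks the count of `y`s modulo 3; the other (3 states) tracks how much of the suffix `yy` has currently been matched. Each combined state is a pair, one component from each; accept when both components accept. After merging equivalent states the machine shrinks.
A 5-state machine:
        x   y  
>  s0   s0  s1 
   s1   s1  s2 
   s2   s2  s3 
   s3   s0  s4 
 * s4   s1  s2 
(> = start, * = accepting)

start=s0 accept=s4 s0-x->s0 s0-y->s1 s1-x->s1 s1-y->s2 s2-x->s2 s2-y->s3 s3-x->s0 s3-y->s4 s4-x->s1 s4-y->s2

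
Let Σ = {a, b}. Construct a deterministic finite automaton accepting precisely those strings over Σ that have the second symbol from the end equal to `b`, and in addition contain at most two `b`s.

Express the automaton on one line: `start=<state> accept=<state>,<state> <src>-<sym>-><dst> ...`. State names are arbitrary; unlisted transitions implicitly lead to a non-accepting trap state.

Run two small machines in parallel and take their product. The first has 7 states tracking the last 2 symbols read; the second has 4 states tracking the count of `b`s, saturating at 3. A product state is a pair (one from each), accepting exactly when both do. Minimizing collapses redundant product states.
An 8-state machine:
        a   b  
>  q0   q0  q1 
   q1   q2  q3 
 * q2   q4  q5 
 * q3   q6  q7 
   q4   q4  q5 
   q5   q6  q7 
 * q6   q7  q7 
   q7   q7  q7 
(> = start, * = accepting)

start=q0 accept=q2,q3,q6 q0-a->q0 q0-b->q1 q1-a->q2 q1-b->q3 q2-a->q4 q2-b->q5 q3-a->q6 q3-b->q7 q4-a->q4 q4-b->q5 q5-a->q6 q5-b->q7 q6-a->q7 q6-b->q7 q7-a->q7 q7-b->q7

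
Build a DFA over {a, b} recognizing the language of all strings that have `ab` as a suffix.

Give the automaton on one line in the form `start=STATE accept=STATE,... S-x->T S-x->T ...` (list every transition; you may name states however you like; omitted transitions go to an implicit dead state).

Remember how much of `ab` the current input suffix matches. State s0 means no match yet; s1 means the last symbol is `a`; s2 means the last 2 symbols are `ab`. Only s2 accepts. On a mismatch, fall back to the longest proper suffix that is still a prefix of `ab`.
With 3 states:
        a   b  
>  s0   s1  s0 
   s1   s1  s2 
 * s2   s1  s0 
(> = start, * = accepting)

start=s0 accept=s2 s0-a->s1 s0-b->s0 s1-a->s1 s1-b->s2 s2-a->s1 s2-b->s0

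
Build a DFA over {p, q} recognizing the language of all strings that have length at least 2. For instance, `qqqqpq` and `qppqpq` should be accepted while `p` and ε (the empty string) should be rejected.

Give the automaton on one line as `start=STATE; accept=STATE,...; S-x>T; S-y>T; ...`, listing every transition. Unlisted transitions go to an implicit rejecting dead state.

start=A; accept=C,D; A-p>B; A-q>B; B-p>C; B-q>C; C-p>D; C-q>D; D-p>D; D-q>D

We only need to distinguish lengths 0, 1, …, 2, and '>2'. Chain A → B → C → D on every symbol, with D looping. Accepting states: {C, D}.
       p  q 
>  A   B  B 
   B   C  C 
 * C   D  D 
 * D   D  D 
(> = start, * = accepting)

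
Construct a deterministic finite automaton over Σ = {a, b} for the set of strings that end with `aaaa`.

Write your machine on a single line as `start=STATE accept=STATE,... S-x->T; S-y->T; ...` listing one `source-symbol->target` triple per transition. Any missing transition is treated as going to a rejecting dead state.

start=S0; accept=S4; S0-a->S1; S0-b->S0; S1-a->S2; S1-b->S0; S2-a->S3; S2-b->S0; S3-a->S4; S3-b->S0; S4-a->S4; S4-b->S0

Let each state record the length of the longest suffix of the input read so far that is also a prefix of `aaaa`. S1 means the last symbol is `a`; S2 means the last 2 symbols are `aa`; S3 means the last 3 symbols are `aaa`; S4 means the last 4 symbols are `aaaa`. Accept only at S4, where the string currently ends in `aaaa`.
        a   b  
>  S0   S1  S0 
   S1   S2  S0 
   S2   S3  S0 
   S3   S4  S0 
 * S4   S4  S0 
(> = start, * = accepting)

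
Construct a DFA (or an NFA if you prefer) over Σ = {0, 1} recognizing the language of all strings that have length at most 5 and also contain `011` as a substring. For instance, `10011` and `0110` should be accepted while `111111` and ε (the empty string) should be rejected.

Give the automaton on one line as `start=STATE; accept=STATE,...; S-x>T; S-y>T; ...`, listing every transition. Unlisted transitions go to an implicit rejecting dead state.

start=s0; accept=s8,s12,s16; s0-0>s1; s0-1>s2; s1-0>s3; s1-1>s4; s2-0>s3; s2-1>s5; s3-0>s6; s3-1>s7; s4-0>s6; s4-1>s8; s5-0>s6; s5-1>s9; s6-0>s10; s6-1>s11; s7-0>s10; s7-1>s12; s8-0>s12; s8-1>s12; s9-0>s10; s9-1>s13; s10-0>s14; s10-1>s15; s11-0>s14; s11-1>s16; s12-0>s16; s12-1>s16; s13-0>s14; s13-1>s17; s14-0>s18; s14-1>s19; s15-0>s18; s15-1>s20; s16-0>s20; s16-1>s20; s17-0>s18; s17-1>s21; s18-0>s18; s18-1>s19; s19-0>s18; s19-1>s20; s20-0>s20; s20-1>s20; s21-0>s18; s21-1>s21

Run two small machines in parallel and take their product. One (7 states) tracks the input length, saturating at 6; the other (4 states) tracks whether and how much of `011` has been seen. Each combined state is a pair, one component from each; accept when both components accept.
With 22 states:
          0    1  
>  s0     s1   s2 
   s1     s3   s4 
   s2     s3   s5 
   s3     s6   s7 
   s4     s6   s8 
   s5     s6   s9 
   s6    s10  s11 
   s7    s10  s12 
 * s8    s12  s12 
   s9    s10  s13 
   s10   s14  s15 
   s11   s14  s16 
 * s12   s16  s16 
   s13   s14  s17 
   s14   s18  s19 
   s15   s18  s20 
 * s16   s20  s20 
   s17   s18  s21 
   s18   s18  s19 
   s19   s18  s20 
   s20   s20  s20 
   s21   s18  s21 
(> = start, * = accepting)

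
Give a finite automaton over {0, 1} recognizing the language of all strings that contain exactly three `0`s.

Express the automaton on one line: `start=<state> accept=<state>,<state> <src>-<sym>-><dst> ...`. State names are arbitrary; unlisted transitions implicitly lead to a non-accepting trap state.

Count `0`s, saturating at 4: states A through D mean 0 through 3 `0`s seen; E means more than 3. Each `0` increments (capped at E); other symbols loop. Accept from {D}.
5 states suffice.
       0  1 
>  A   B  A 
   B   C  B 
   C   D  C 
 * D   E  D 
   E   E  E 
(> = start, * = accepting)

start=A accept=D A-0->B A-1->A B-0->C B-1->B C-0->D C-1->C D-0->E D-1->D E-0->E E-1->E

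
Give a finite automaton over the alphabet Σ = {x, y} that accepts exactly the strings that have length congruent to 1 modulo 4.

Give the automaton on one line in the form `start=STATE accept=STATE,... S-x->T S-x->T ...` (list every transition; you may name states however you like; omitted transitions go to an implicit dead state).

Only the length mod 4 matters, so use a 4-cycle: from any state, every input symbol moves to the next state, wrapping D back to A. Mark B accepting.
A 4-state machine:
       x  y 
>  A   B  B 
 * B   C  C 
   C   D  D 
   D   A  A 
(> = start, * = accepting)

start=A accept=B A-x->B A-y->B B-x->C B-y->C C-x->D C-y->D D-x->A D-y->A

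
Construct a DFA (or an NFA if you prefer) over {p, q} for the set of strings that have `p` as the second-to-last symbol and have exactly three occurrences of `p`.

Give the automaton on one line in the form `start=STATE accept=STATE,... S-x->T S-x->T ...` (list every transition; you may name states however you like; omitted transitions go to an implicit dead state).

start=s0 accept=s7,s12 s0-p->s1 s0-q->s2 s1-p->s3 s1-q->s4 s2-p->s5 s2-q->s6 s3-p->s7 s3-q->s8 s4-p->s9 s4-q->s10 s5-p->s3 s5-q->s4 s6-p->s5 s6-q->s6 s7-p->s11 s7-q->s12 s8-p->s13 s8-q->s14 s9-p->s7 s9-q->s8 s10-p->s9 s10-q->s10 s11-p->s11 s11-q->s15 s12-p->s16 s12-q->s17 s13-p->s11 s13-q->s12 s14-p->s13 s14-q->s14 s15-p->s16 s15-q->s18 s16-p->s11 s16-q->s15 s17-p->s16 s17-q->s17 s18-p->s16 s18-q->s18

Build one automaton per condition and run them in lockstep. The first has 7 states tracking the last 2 symbols read; the second has 5 states tracking the count of `p`s, saturating at 4. A product state is a pair (one from each), accepting exactly when both do.
With 19 states:
          p    q  
>  s0     s1   s2 
   s1     s3   s4 
   s2     s5   s6 
   s3     s7   s8 
   s4     s9  s10 
   s5     s3   s4 
   s6     s5   s6 
 * s7    s11  s12 
   s8    s13  s14 
   s9     s7   s8 
   s10    s9  s10 
   s11   s11  s15 
 * s12   s16  s17 
   s13   s11  s12 
   s14   s13  s14 
   s15   s16  s18 
   s16   s11  s15 
   s17   s16  s17 
   s18   s16  s18 
(> = start, * = accepting)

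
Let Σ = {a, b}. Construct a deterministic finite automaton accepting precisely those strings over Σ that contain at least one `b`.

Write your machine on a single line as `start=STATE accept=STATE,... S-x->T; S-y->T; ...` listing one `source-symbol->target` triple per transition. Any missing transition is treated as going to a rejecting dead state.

start=q0; accept=q1,q2; q0-a->q0; q0-b->q1; q1-a->q1; q1-b->q2; q2-a->q2; q2-b->q2

Count `b`s, saturating at 2: state q0 means no `b` yet, q1 means one `b` seen, q2 means more than one. Each `b` increments (capped at q2); other symbols loop. Accept from {q1, q2}.
With 3 states:
        a   b  
>  q0   q0  q1 
 * q1   q1  q2 
 * q2   q2  q2 
(> = start, * = accepting)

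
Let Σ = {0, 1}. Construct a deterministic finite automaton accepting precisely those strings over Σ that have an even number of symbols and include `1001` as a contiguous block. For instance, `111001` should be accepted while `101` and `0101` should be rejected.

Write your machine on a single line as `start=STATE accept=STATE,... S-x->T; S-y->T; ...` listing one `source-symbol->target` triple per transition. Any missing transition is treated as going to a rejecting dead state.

Run two small machines in parallel and take their product. The first has 2 states tracking the input length modulo 2; the second has 5 states tracking whether and how much of `1001` has been seen. A product state is a pair (one from each), accepting exactly when both do.
With 10 states:
        0   1  
>  S0   S1  S2 
   S1   S0  S3 
   S2   S4  S3 
   S3   S5  S2 
   S4   S6  S2 
   S5   S7  S3 
   S6   S0  S8 
   S7   S1  S9 
 * S8   S9  S9 
   S9   S8  S8 
(> = start, * = accepting)

start=S0; accept=S8; S0-0->S1; S0-1->S2; S1-0->S0; S1-1->S3; S2-0->S4; S2-1->S3; S3-0->S5; S3-1->S2; S4-0->S6; S4-1->S2; S5-0->S7; S5-1->S3; S6-0->S0; S6-1->S8; S7-0->S1; S7-1->S9; S8-0->S9; S8-1->S9; S9-0->S8; S9-1->S8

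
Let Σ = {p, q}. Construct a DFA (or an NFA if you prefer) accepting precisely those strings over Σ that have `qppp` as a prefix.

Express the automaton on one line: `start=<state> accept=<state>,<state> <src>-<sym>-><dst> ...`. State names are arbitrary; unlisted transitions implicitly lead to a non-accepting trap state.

start=S0 accept=S4 S0-p->S5 S0-q->S1 S1-p->S2 S1-q->S5 S2-p->S3 S2-q->S5 S3-p->S4 S3-q->S5 S4-p->S4 S4-q->S4 S5-p->S5 S5-q->S5

Walk along `qppp` while the input agrees: from S0 take `q` to S1, and so on. Any deviation drops to the rejecting sink S5. Once S4 is reached the prefix is confirmed and every continuation is accepted.
With 6 states:
        p   q  
>  S0   S5  S1 
   S1   S2  S5 
   S2   S3  S5 
   S3   S4  S5 
 * S4   S4  S4 
   S5   S5  S5 
(> = start, * = accepting)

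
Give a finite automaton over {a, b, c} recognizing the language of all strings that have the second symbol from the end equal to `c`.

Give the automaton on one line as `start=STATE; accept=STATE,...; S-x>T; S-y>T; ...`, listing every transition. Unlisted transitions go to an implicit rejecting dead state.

A DFA must remember the last 2 symbols (since which symbol is second-to-last isn't known until the input ends). Use one state per possible window of the last ≤2 symbols; accept from those whose window starts with `c`.
A 13-state machine:
          a    b    c  
>  q0     q1   q2   q3 
   q1     q4   q5   q6 
   q2     q7   q8   q9 
   q3    q10  q11  q12 
   q4     q4   q5   q6 
   q5     q7   q8   q9 
   q6    q10  q11  q12 
   q7     q4   q5   q6 
   q8     q7   q8   q9 
   q9    q10  q11  q12 
 * q10    q4   q5   q6 
 * q11    q7   q8   q9 
 * q12   q10  q11  q12 
(> = start, * = accepting)

start=q0; accept=q10,q11,q12; q0-a>q1; q0-b>q2; q0-c>q3; q1-a>q4; q1-b>q5; q1-c>q6; q2-a>q7; q2-b>q8; q2-c>q9; q3-a>q10; q3-b>q11; q3-c>q12; q4-a>q4; q4-b>q5; q4-c>q6; q5-a>q7; q5-b>q8; q5-c>q9; q6-a>q10; q6-b>q11; q6-c>q12; q7-a>q4; q7-b>q5; q7-c>q6; q8-a>q7; q8-b>q8; q8-c>q9; q9-a>q10; q9-b>q11; q9-c>q12; q10-a>q4; q10-b>q5; q10-c>q6; q11-a>q7; q11-b>q8; q11-c>q9; q12-a>q10; q12-b>q11; q12-c>q12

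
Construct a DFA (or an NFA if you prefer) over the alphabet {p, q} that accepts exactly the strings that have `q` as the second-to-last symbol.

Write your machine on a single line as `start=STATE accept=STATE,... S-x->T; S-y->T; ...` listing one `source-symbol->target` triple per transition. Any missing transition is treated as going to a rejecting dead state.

start=A; accept=F,G; A-p->B; A-q->C; B-p->D; B-q->E; C-p->F; C-q->G; D-p->D; D-q->E; E-p->F; E-q->G; F-p->D; F-q->E; G-p->F; G-q->G

Because acceptance depends on a position counted from the end, the machine has to buffer the most recent 2 symbols. Make each state the string of the last up-to-2 symbols read; on input `x` shift the window left and append `x`. Accept when the buffered window has length 2 and begins with `q`.
7 states suffice.
       p  q 
>  A   B  C 
   B   D  E 
   C   F  G 
   D   D  E 
   E   F  G 
 * F   D  E 
 * G   F  G 
(> = start, * = accepting)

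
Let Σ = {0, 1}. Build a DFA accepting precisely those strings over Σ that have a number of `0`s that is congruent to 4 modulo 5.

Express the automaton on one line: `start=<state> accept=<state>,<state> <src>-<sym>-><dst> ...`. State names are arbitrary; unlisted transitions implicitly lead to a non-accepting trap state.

start=S0 accept=S4 S0-0->S1 S0-1->S0 S1-0->S2 S1-1->S1 S2-0->S3 S2-1->S2 S3-0->S4 S3-1->S3 S4-0->S0 S4-1->S4

Keep the running count of `0`s modulo 5: each `0` advances along the cycle S0 → S1 → S2 → S3 → S4 → S0 while other symbols loop. Accept at S4.
With 5 states:
        0   1  
>  S0   S1  S0 
   S1   S2  S1 
   S2   S3  S2 
   S3   S4  S3 
 * S4   S0  S4 
(> = start, * = accepting)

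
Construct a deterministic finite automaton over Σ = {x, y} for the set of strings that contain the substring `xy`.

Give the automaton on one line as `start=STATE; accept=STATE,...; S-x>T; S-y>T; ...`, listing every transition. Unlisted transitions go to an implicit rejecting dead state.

Track how much of `xy` has been matched so far: state q0 is no progress, q2 is the absorbing accept state reached once `xy` has occurred. Intermediate states record partial matches; on a mismatch, fall back to the longest reusable overlap.
        x   y  
>  q0   q1  q0 
   q1   q1  q2 
 * q2   q2  q2 
(> = start, * = accepting)

start=q0; accept=q2; q0-x>q1; q0-y>q0; q1-x>q1; q1-y>q2; q2-x>q2; q2-y>q2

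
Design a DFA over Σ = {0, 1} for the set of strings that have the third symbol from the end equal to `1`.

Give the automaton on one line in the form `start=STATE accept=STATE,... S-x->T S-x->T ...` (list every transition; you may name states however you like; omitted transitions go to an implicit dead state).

A DFA must remember the last 3 symbols (since which symbol is third-to-last isn't known until the input ends). Use one state per possible window of the last ≤3 symbols; accept from those whose window starts with `1`.
15 states suffice.
          0    1  
>  s0     s1   s2 
   s1     s3   s4 
   s2     s5   s6 
   s3     s7   s8 
   s4     s9  s10 
   s5    s11  s12 
   s6    s13  s14 
   s7     s7   s8 
   s8     s9  s10 
   s9    s11  s12 
   s10   s13  s14 
 * s11    s7   s8 
 * s12    s9  s10 
 * s13   s11  s12 
 * s14   s13  s14 
(> = start, * = accepting)

start=s0 accept=s11,s12,s13,s14 s0-0->s1 s0-1->s2 s1-0->s3 s1-1->s4 s2-0->s5 s2-1->s6 s3-0->s7 s3-1->s8 s4-0->s9 s4-1->s10 s5-0->s11 s5-1->s12 s6-0->s13 s6-1->s14 s7-0->s7 s7-1->s8 s8-0->s9 s8-1->s10 s9-0->s11 s9-1->s12 s10-0->s13 s10-1->s14 s11-0->s7 s11-1->s8 s12-0->s9 s12-1->s10 s13-0->s11 s13-1->s12 s14-0->s13 s14-1->s14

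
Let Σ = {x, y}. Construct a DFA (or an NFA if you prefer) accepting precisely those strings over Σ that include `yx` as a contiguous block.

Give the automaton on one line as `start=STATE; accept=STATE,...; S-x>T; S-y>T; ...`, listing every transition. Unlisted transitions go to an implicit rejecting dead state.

Track how much of `yx` has been matched so far: state q0 is no progress, q2 is the absorbing accept state reached once `yx` has occurred. Intermediate states record partial matches; on a mismatch, fall back to the longest reusable overlap.
        x   y  
>  q0   q0  q1 
   q1   q2  q1 
 * q2   q2  q2 
(> = start, * = accepting)

start=q0; accept=q2; q0-x>q0; q0-y>q1; q1-x>q2; q1-y>q1; q2-x>q2; q2-y>q2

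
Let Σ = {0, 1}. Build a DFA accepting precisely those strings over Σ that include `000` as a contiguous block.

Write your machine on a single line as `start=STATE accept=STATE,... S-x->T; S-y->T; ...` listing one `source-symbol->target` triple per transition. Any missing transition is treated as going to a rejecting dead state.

Track how much of `000` has been matched so far: state s0 is no progress, s3 is the absorbing accept state reached once `000` has occurred. Intermediate states record partial matches; on a mismatch, fall back to the longest reusable overlap.
A 4-state machine:
        0   1  
>  s0   s1  s0 
   s1   s2  s0 
   s2   s3  s0 
 * s3   s3  s3 
(> = start, * = accepting)

start=s0; accept=s3; s0-0->s1; s0-1->s0; s1-0->s2; s1-1->s0; s2-0->s3; s2-1->s0; s3-0->s3; s3-1->s3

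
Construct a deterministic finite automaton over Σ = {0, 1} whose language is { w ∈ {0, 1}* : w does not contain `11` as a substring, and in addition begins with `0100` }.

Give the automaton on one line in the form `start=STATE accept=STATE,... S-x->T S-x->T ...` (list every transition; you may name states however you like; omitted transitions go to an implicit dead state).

Build one automaton per condition and run them in lockstep. The first has 3 states tracking partial matches of the forbidden pattern `11`; the second has 6 states tracking whether the input so far still matches the prefix `0100`. A product state is a pair (one from each), accepting exactly when both do. Equivalent product states are then merged.
       0  1 
>  A   B  C 
   B   C  D 
   C   C  C 
   D   E  C 
   E   F  C 
 * F   F  G 
 * G   F  C 
(> = start, * = accepting)

start=A accept=F,G A-0->B A-1->C B-0->C B-1->D C-0->C C-1->C D-0->E D-1->C E-0->F E-1->C F-0->F F-1->G G-0->F G-1->C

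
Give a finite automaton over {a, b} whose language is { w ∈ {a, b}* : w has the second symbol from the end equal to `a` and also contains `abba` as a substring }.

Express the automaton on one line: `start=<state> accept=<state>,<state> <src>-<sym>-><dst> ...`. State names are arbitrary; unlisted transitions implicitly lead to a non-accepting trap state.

Run two small machines in parallel and take their product. One (7 states) tracks the last 2 symbols read; the other (5 states) tracks whether and how much of `abba` has been seen. Each combined state is a pair, one component from each; accept when both components accept. After merging equivalent states the machine shrinks.
8 states suffice.
        a   b  
>  q0   q1  q0 
   q1   q1  q2 
   q2   q1  q3 
   q3   q4  q0 
   q4   q5  q6 
 * q5   q5  q6 
 * q6   q4  q7 
   q7   q4  q7 
(> = start, * = accepting)

start=q0 accept=q5,q6 q0-a->q1 q0-b->q0 q1-a->q1 q1-b->q2 q2-a->q1 q2-b->q3 q3-a->q4 q3-b->q0 q4-a->q5 q4-b->q6 q5-a->q5 q5-b->q6 q6-a->q4 q6-b->q7 q7-a->q4 q7-b->q7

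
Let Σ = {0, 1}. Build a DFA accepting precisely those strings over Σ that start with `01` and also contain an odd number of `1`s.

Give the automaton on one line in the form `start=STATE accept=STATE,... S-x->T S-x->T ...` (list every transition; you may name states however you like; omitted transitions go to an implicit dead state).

start=s0 accept=s3 s0-0->s1 s0-1->s2 s1-0->s2 s1-1->s3 s2-0->s2 s2-1->s2 s3-0->s3 s3-1->s4 s4-0->s4 s4-1->s3

Handle the two conditions separately and then intersect. The first has 4 states tracking whether the input so far still matches the prefix `01`; the second has 2 states tracking the count of `1`s modulo 2. A product state is a pair (one from each), accepting exactly when both do. Equivalent product states are then merged.
A 5-state machine:
        0   1  
>  s0   s1  s2 
   s1   s2  s3 
   s2   s2  s2 
 * s3   s3  s4 
   s4   s4  s3 
(> = start, * = accepting)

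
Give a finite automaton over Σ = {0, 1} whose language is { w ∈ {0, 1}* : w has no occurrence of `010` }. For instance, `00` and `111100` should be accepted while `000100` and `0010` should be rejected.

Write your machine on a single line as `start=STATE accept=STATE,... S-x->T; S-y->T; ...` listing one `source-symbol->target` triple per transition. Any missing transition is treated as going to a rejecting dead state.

start=q0; accept=q0,q1,q2; q0-0->q1; q0-1->q0; q1-0->q1; q1-1->q2; q2-0->q3; q2-1->q0; q3-0->q3; q3-1->q3

This is the complement of 'contains `010`'. Use the same substring-matching states — q0 through q3 holding how much of `010` has just been matched — but flip the accepting set: everything except the trap q3 accepts.
4 states suffice.
        0   1  
>* q0   q1  q0 
 * q1   q1  q2 
 * q2   q3  q0 
   q3   q3  q3 
(> = start, * = accepting)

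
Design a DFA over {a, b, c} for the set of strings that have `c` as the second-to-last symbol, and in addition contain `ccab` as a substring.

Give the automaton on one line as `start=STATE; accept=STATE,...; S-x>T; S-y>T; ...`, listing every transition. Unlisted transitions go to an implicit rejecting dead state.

start=s0; accept=s20,s21,s22; s0-a>s1; s0-b>s2; s0-c>s3; s1-a>s4; s1-b>s5; s1-c>s6; s2-a>s7; s2-b>s8; s2-c>s9; s3-a>s10; s3-b>s11; s3-c>s12; s4-a>s4; s4-b>s5; s4-c>s6; s5-a>s7; s5-b>s8; s5-c>s9; s6-a>s10; s6-b>s11; s6-c>s12; s7-a>s4; s7-b>s5; s7-c>s6; s8-a>s7; s8-b>s8; s8-c>s9; s9-a>s10; s9-b>s11; s9-c>s12; s10-a>s4; s10-b>s5; s10-c>s6; s11-a>s7; s11-b>s8; s11-c>s9; s12-a>s13; s12-b>s11; s12-c>s12; s13-a>s4; s13-b>s14; s13-c>s6; s14-a>s15; s14-b>s16; s14-c>s17; s15-a>s18; s15-b>s14; s15-c>s19; s16-a>s15; s16-b>s16; s16-c>s17; s17-a>s20; s17-b>s21; s17-c>s22; s18-a>s18; s18-b>s14; s18-c>s19; s19-a>s20; s19-b>s21; s19-c>s22; s20-a>s18; s20-b>s14; s20-c>s19; s21-a>s15; s21-b>s16; s21-c>s17; s22-a>s20; s22-b>s21; s22-c>s22

Build one automaton per condition and run them in lockstep. One (13 states) tracks the last 2 symbols read; the other (5 states) tracks whether and how much of `ccab` has been seen. Each combined state is a pair, one component from each; accept when both components accept.
A 23-state machine:
          a    b    c  
>  s0     s1   s2   s3 
   s1     s4   s5   s6 
   s2     s7   s8   s9 
   s3    s10  s11  s12 
   s4     s4   s5   s6 
   s5     s7   s8   s9 
   s6    s10  s11  s12 
   s7     s4   s5   s6 
   s8     s7   s8   s9 
   s9    s10  s11  s12 
   s10    s4   s5   s6 
   s11    s7   s8   s9 
   s12   s13  s11  s12 
   s13    s4  s14   s6 
   s14   s15  s16  s17 
   s15   s18  s14  s19 
   s16   s15  s16  s17 
   s17   s20  s21  s22 
   s18   s18  s14  s19 
   s19   s20  s21  s22 
 * s20   s18  s14  s19 
 * s21   s15  s16  s17 
 * s22   s20  s21  s22 
(> = start, * = accepting)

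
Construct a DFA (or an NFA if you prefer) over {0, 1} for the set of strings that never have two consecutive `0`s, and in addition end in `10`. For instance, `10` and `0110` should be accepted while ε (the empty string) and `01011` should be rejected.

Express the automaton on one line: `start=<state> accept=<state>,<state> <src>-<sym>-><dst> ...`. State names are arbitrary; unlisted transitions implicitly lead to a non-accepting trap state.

start=q0 accept=q4 q0-0->q1 q0-1->q2 q1-0->q3 q1-1->q2 q2-0->q4 q2-1->q2 q3-0->q3 q3-1->q3 q4-0->q3 q4-1->q2

Run two small machines in parallel and take their product. One (3 states) tracks partial matches of the forbidden pattern `00`; the other (3 states) tracks how much of the suffix `10` has currently been matched. Each combined state is a pair, one component from each; accept when both components accept. Minimizing collapses redundant product states.
5 states suffice.
        0   1  
>  q0   q1  q2 
   q1   q3  q2 
   q2   q4  q2 
   q3   q3  q3 
 * q4   q3  q2 
(> = start, * = accepting)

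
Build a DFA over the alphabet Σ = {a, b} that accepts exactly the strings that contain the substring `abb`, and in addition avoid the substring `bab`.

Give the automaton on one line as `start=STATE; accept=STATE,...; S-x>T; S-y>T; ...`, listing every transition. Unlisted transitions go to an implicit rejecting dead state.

Handle the two conditions separately and then intersect. The first has 4 states tracking whether and how much of `abb` has been seen; the second has 4 states tracking partial matches of the forbidden pattern `bab`. A product state is a pair (one from each), accepting exactly when both do.
          a    b  
>  q0     q1   q2 
   q1     q1   q3 
   q2     q4   q2 
   q3     q4   q5 
   q4     q1   q6 
 * q5     q7   q5 
   q6     q8   q9 
 * q7    q10   q9 
   q8     q8   q6 
   q9     q9   q9 
 * q10   q10   q5 
(> = start, * = accepting)

start=q0; accept=q5,q7,q10; q0-a>q1; q0-b>q2; q1-a>q1; q1-b>q3; q2-a>q4; q2-b>q2; q3-a>q4; q3-b>q5; q4-a>q1; q4-b>q6; q5-a>q7; q5-b>q5; q6-a>q8; q6-b>q9; q7-a>q10; q7-b>q9; q8-a>q8; q8-b>q6; q9-a>q9; q9-b>q9; q10-a>q10; q10-b>q5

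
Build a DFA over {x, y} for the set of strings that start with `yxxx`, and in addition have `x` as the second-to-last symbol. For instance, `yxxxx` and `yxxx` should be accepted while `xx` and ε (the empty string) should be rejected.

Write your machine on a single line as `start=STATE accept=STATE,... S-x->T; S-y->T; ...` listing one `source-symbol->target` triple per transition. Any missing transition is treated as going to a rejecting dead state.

start=q0; accept=q5,q6; q0-x->q1; q0-y->q2; q1-x->q1; q1-y->q1; q2-x->q3; q2-y->q1; q3-x->q4; q3-y->q1; q4-x->q5; q4-y->q1; q5-x->q5; q5-y->q6; q6-x->q7; q6-y->q8; q7-x->q5; q7-y->q6; q8-x->q7; q8-y->q8

Build one automaton per condition and run them in lockstep. One (6 states) tracks whether the input so far still matches the prefix `yxxx`; the other (7 states) tracks the last 2 symbols read. Each combined state is a pair, one component from each; accept when both components accept. Minimizing collapses redundant product states.
A 9-state machine:
        x   y  
>  q0   q1  q2 
   q1   q1  q1 
   q2   q3  q1 
   q3   q4  q1 
   q4   q5  q1 
 * q5   q5  q6 
 * q6   q7  q8 
   q7   q5  q6 
   q8   q7  q8 
(> = start, * = accepting)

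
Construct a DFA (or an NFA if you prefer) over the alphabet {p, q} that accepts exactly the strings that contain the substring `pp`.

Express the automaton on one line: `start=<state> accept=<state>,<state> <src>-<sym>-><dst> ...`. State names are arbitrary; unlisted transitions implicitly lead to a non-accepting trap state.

States S0..S1 record the length of the longest prefix of `pp` that matches the current input suffix. Reaching S2 means `pp` has been seen, and we stay there forever. Accept from S2.
A 3-state machine:
        p   q  
>  S0   S1  S0 
   S1   S2  S0 
 * S2   S2  S2 
(> = start, * = accepting)

start=S0 accept=S2 S0-p->S1 S0-q->S0 S1-p->S2 S1-q->S0 S2-p->S2 S2-q->S2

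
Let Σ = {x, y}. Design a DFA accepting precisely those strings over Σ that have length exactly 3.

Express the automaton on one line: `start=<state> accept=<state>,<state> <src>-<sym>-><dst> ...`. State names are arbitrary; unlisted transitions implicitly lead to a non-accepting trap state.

start=q0 accept=q3 q0-x->q1 q0-y->q1 q1-x->q2 q1-y->q2 q2-x->q3 q2-y->q3 q3-x->q4 q3-y->q4 q4-x->q4 q4-y->q4

We only need to distinguish lengths 0, 1, …, 3, and '>3'. Chain q0 → q1 → q2 → q3 → q4 on every symbol, with q4 looping. Accepting states: {q3}.
A 5-state machine:
        x   y  
>  q0   q1  q1 
   q1   q2  q2 
   q2   q3  q3 
 * q3   q4  q4 
   q4   q4  q4 
(> = start, * = accepting)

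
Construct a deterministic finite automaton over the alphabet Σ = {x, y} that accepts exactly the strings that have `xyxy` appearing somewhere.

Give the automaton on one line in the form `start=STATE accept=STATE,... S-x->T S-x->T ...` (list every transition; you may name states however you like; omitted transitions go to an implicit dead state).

States S0..S3 record the length of the longest prefix of `xyxy` that matches the current input suffix. Reaching S4 means `xyxy` has been seen, and we stay there forever. Accept from S4.
With 5 states:
        x   y  
>  S0   S1  S0 
   S1   S1  S2 
   S2   S3  S0 
   S3   S1  S4 
 * S4   S4  S4 
(> = start, * = accepting)

start=S0 accept=S4 S0-x->S1 S0-y->S0 S1-x->S1 S1-y->S2 S2-x->S3 S2-y->S0 S3-x->S1 S3-y->S4 S4-x->S4 S4-y->S4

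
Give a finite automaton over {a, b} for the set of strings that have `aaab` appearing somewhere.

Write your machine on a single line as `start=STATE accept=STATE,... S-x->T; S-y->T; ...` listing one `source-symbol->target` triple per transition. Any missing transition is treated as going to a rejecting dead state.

start=q0; accept=q4; q0-a->q1; q0-b->q0; q1-a->q2; q1-b->q0; q2-a->q3; q2-b->q0; q3-a->q3; q3-b->q4; q4-a->q4; q4-b->q4

States q0..q3 record the length of the longest prefix of `aaab` that matches the current input suffix. Reaching q4 means `aaab` has been seen, and we stay there forever. Accept from q4.
5 states suffice.
        a   b  
>  q0   q1  q0 
   q1   q2  q0 
   q2   q3  q0 
   q3   q3  q4 
 * q4   q4  q4 
(> = start, * = accepting)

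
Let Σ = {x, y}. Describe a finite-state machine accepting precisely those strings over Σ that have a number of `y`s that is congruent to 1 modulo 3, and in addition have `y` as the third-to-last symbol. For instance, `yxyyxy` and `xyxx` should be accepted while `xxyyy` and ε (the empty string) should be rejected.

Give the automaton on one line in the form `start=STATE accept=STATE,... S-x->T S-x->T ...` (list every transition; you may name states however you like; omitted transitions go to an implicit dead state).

start=q0 accept=q4,q10,q12,q13 q0-x->q0 q0-y->q1 q1-x->q2 q1-y->q3 q2-x->q4 q2-y->q3 q3-x->q5 q3-y->q6 q4-x->q7 q4-y->q3 q5-x->q5 q5-y->q8 q6-x->q9 q6-y->q10 q7-x->q7 q7-y->q3 q8-x->q9 q8-y->q11 q9-x->q0 q9-y->q12 q10-x->q13 q10-y->q3 q11-x->q13 q11-y->q3 q12-x->q2 q12-y->q3 q13-x->q4 q13-y->q3

Handle the two conditions separately and then intersect. One (3 states) tracks the count of `y`s modulo 3; the other (15 states) tracks the last 3 symbols read. Each combined state is a pair, one component from each; accept when both components accept. Minimizing collapses redundant product states.
14 states suffice.
          x    y  
>  q0     q0   q1 
   q1     q2   q3 
   q2     q4   q3 
   q3     q5   q6 
 * q4     q7   q3 
   q5     q5   q8 
   q6     q9  q10 
   q7     q7   q3 
   q8     q9  q11 
   q9     q0  q12 
 * q10   q13   q3 
   q11   q13   q3 
 * q12    q2   q3 
 * q13    q4   q3 
(> = start, * = accepting)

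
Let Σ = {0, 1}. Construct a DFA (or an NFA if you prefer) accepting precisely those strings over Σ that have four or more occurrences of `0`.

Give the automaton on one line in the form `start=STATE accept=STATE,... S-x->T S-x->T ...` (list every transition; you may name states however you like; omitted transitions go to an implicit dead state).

Only the number of `0`s matters, and only up to 5. Make a chain s0 → s1 → s2 → s3 → s4 → s5 advanced by each `0` (with s5 absorbing); every other symbol self-loops. The accepting set is {s4, s5}.
6 states suffice.
        0   1  
>  s0   s1  s0 
   s1   s2  s1 
   s2   s3  s2 
   s3   s4  s3 
 * s4   s5  s4 
 * s5   s5  s5 
(> = start, * = accepting)

start=s0 accept=s4,s5 s0-0->s1 s0-1->s0 s1-0->s2 s1-1->s1 s2-0->s3 s2-1->s2 s3-0->s4 s3-1->s3 s4-0->s5 s4-1->s4 s5-0->s5 s5-1->s5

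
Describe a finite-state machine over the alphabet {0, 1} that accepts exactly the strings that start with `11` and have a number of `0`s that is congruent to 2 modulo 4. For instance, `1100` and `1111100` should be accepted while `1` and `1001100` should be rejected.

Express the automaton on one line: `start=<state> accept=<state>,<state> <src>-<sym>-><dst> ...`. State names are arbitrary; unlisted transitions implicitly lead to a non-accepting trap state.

start=A accept=F A-0->B A-1->C B-0->B B-1->B C-0->B C-1->D D-0->E D-1->D E-0->F E-1->E F-0->G F-1->F G-0->D G-1->G

Run two small machines in parallel and take their product. One (4 states) tracks whether the input so far still matches the prefix `11`; the other (4 states) tracks the count of `0`s modulo 4. Each combined state is a pair, one component from each; accept when both components accept. After merging equivalent states the machine shrinks.
A 7-state machine:
       0  1 
>  A   B  C 
   B   B  B 
   C   B  D 
   D   E  D 
   E   F  E 
 * F   G  F 
   G   D  G 
(> = start, * = accepting)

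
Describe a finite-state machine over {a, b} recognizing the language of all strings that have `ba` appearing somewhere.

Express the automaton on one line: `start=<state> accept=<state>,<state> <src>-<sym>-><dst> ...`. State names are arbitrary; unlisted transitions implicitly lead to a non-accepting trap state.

States s0..s1 record the length of the longest prefix of `ba` that matches the current input suffix. Reaching s2 means `ba` has been seen, and we stay there forever. Accept from s2.
With 3 states:
        a   b  
>  s0   s0  s1 
   s1   s2  s1 
 * s2   s2  s2 
(> = start, * = accepting)

start=s0 accept=s2 s0-a->s0 s0-b->s1 s1-a->s2 s1-b->s1 s2-a->s2 s2-b->s2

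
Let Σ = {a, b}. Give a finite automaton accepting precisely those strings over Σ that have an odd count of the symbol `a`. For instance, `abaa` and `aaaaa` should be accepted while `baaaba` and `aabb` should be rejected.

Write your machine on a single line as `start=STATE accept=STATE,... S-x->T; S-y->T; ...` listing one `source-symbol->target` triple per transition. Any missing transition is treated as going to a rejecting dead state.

The only thing that matters is how many `a`s have appeared, reduced mod 2. Use one state per residue: q0 for 0, …, q1 for 1. Reading `a` moves to the next residue; anything else stays put. q1 is accepting.
With 2 states:
        a   b  
>  q0   q1  q0 
 * q1   q0  q1 
(> = start, * = accepting)

start=q0; accept=q1; q0-a->q1; q0-b->q0; q1-a->q0; q1-b->q1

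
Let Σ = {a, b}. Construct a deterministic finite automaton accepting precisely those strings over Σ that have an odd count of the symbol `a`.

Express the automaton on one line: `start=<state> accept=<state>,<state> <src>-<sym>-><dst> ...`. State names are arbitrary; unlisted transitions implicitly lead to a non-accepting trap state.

The only thing that matters is how many `a`s have appeared, reduced mod 2. Use one state per residue: q0 for 0, …, q1 for 1. Reading `a` moves to the next residue; anything else stays put. q1 is accepting.
With 2 states:
        a   b  
>  q0   q1  q0 
 * q1   q0  q1 
(> = start, * = accepting)

start=q0 accept=q1 q0-a->q1 q0-b->q0 q1-a->q0 q1-b->q1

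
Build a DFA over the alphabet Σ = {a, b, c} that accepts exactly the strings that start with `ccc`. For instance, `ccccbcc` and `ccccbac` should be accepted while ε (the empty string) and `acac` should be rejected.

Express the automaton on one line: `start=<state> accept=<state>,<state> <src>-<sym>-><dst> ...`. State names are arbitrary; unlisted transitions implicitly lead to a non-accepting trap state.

Walk along `ccc` while the input agrees: from q0 take `c` to q1, and so on. Any deviation drops to the rejecting sink q4. Once q3 is reached the prefix is confirmed and every continuation is accepted.
        a   b   c  
>  q0   q4  q4  q1 
   q1   q4  q4  q2 
   q2   q4  q4  q3 
 * q3   q3  q3  q3 
   q4   q4  q4  q4 
(> = start, * = accepting)

start=q0 accept=q3 q0-a->q4 q0-b->q4 q0-c->q1 q1-a->q4 q1-b->q4 q1-c->q2 q2-a->q4 q2-b->q4 q2-c->q3 q3-a->q3 q3-b->q3 q3-c->q3 q4-a->q4 q4-b->q4 q4-c->q4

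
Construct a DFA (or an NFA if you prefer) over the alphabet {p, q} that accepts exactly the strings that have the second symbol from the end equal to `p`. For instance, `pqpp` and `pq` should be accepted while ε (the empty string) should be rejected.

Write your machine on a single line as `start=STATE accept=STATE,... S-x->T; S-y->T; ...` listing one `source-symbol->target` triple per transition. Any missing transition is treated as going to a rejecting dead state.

Because acceptance depends on a position counted from the end, the machine has to buffer the most recent 2 symbols. Make each state the string of the last up-to-2 symbols read; on input `x` shift the window left and append `x`. Accept when the buffered window has length 2 and begins with `p`.
7 states suffice.
        p   q  
>  s0   s1  s2 
   s1   s3  s4 
   s2   s5  s6 
 * s3   s3  s4 
 * s4   s5  s6 
   s5   s3  s4 
   s6   s5  s6 
(> = start, * = accepting)

start=s0; accept=s3,s4; s0-p->s1; s0-q->s2; s1-p->s3; s1-q->s4; s2-p->s5; s2-q->s6; s3-p->s3; s3-q->s4; s4-p->s5; s4-q->s6; s5-p->s3; s5-q->s4; s6-p->s5; s6-q->s6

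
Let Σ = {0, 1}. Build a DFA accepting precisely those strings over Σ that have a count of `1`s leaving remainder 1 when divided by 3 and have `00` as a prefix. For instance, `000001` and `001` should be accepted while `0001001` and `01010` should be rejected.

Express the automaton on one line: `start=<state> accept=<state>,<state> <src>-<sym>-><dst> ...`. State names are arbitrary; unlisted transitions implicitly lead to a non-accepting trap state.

Build one automaton per condition and run them in lockstep. One (3 states) tracks the count of `1`s modulo 3; the other (4 states) tracks whether the input so far still matches the prefix `00`. Each combined state is a pair, one component from each; accept when both components accept. Minimizing collapses redundant product states.
6 states suffice.
       0  1 
>  A   B  C 
   B   D  C 
   C   C  C 
   D   D  E 
 * E   E  F 
   F   F  D 
(> = start, * = accepting)

start=A accept=E A-0->B A-1->C B-0->D B-1->C C-0->C C-1->C D-0->D D-1->E E-0->E E-1->F F-0->F F-1->D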